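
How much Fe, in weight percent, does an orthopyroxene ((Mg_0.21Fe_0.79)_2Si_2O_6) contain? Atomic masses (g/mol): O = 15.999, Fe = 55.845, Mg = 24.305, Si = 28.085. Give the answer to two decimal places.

35.21 weight percent

Formula mass = 0.42·24.305 + 1.58·55.845 + 2·28.085 + 6·15.999 = 250.607 g/mol, of which 88.235 g is Fe.
So Fe makes up 88.235/250.607 = 0.3521 of the mass, i.e. 35.21%.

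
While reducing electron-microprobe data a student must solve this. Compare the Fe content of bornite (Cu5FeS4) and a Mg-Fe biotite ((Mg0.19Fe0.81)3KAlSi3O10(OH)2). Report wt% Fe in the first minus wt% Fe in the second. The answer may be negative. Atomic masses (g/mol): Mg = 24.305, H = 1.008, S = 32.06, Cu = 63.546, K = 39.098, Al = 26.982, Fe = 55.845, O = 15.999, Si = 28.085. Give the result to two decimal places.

M(Cu5FeS4) = 501.815 g/mol, so wt% Fe = 55.845/501.815 × 100 = 11.13%.
M((Mg0.19Fe0.81)3KAlSi3O10(OH)2) = 493.896 g/mol, so wt% Fe = 135.703/493.896 × 100 = 27.48%.
11.13 − 27.48 = -16.35 pp.

-16.35 percentage points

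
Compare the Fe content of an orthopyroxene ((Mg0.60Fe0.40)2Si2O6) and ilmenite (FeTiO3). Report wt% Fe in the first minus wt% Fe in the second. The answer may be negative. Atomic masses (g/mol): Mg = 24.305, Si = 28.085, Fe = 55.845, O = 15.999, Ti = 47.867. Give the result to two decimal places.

-17.04 percentage points

First mineral: 44.676 g Fe in 226.006 g formula = 19.77 wt% Fe.
Second mineral: 55.845 g Fe in 151.709 g formula = 36.81 wt% Fe.
19.77% − 36.81% gives a difference of -17.04 percentage points.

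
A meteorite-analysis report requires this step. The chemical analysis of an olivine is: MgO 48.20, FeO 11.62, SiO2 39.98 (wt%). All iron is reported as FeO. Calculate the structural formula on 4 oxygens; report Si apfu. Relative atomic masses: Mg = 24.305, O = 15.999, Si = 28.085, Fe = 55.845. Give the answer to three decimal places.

0.990 Si apfu

MgO: 48.20/40.304 = 1.19591 mol → 1.19591 mol Mg, 1.19591 mol O.
FeO: 11.62/71.844 = 0.16174 mol → 0.16174 mol Fe, 0.16174 mol O.
SiO2: 39.98/60.083 = 0.66541 mol → 0.66541 mol Si, 1.33082 mol O.
Total oxygen = 2.68847 mol. Normalization factor = 4/2.68847 = 1.48784.
Si per 4 O = 0.66541 × 1.48784 = 0.990.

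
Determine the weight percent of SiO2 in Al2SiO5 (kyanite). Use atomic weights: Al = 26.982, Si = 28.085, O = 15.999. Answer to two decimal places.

M(Al2SiO5) = 162.044 g/mol; M(SiO2) = 60.083 g/mol.
Moles SiO2 per formula unit = 1 Si ÷ 1 = 1.0000.
SiO2 fraction = (1.0000 × 60.083) / 162.044 = 60.083/162.044 = 0.3708.

37.08 wt%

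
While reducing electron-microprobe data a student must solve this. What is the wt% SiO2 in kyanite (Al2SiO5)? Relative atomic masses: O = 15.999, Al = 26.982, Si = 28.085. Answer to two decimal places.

37.08 wt%

M(Al2SiO5) = 162.044 g/mol; M(SiO2) = 60.083 g/mol.
Moles SiO2 per formula unit = 1 Si ÷ 1 = 1.0000.
SiO2 fraction = (1.0000 × 60.083) / 162.044 = 60.083/162.044 = 0.3708.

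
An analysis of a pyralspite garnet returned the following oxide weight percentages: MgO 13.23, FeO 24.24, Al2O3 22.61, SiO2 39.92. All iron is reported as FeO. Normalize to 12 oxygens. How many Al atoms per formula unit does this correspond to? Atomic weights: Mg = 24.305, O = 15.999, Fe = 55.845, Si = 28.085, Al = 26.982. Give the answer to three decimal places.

13.23 wt% MgO ÷ 40.304 g/mol = 0.32826 mol, giving 0.32826 Mg and 0.32826 O.
24.24 wt% FeO ÷ 71.844 g/mol = 0.33740 mol, giving 0.33740 Fe and 0.33740 O.
22.61 wt% Al2O3 ÷ 101.961 g/mol = 0.22175 mol, giving 0.44350 Al and 0.66525 O.
39.92 wt% SiO2 ÷ 60.083 g/mol = 0.66441 mol, giving 0.66441 Si and 1.32882 O.
Oxygen sums to 2.65973; scaling by 12/2.65973 = 4.51174 puts the formula on 12 O.
Al: 0.44350 × 4.51174 = 2.001 atoms per formula unit.

2.001 Al apfu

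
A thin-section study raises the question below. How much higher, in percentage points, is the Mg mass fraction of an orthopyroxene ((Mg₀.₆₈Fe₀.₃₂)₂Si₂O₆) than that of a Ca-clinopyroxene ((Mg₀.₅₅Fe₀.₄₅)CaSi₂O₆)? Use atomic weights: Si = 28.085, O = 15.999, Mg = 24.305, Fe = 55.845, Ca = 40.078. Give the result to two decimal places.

9.17 percentage points

M((Mg₀.₆₈Fe₀.₃₂)₂Si₂O₆) = 220.960 g/mol, so wt% Mg = 33.055/220.960 × 100 = 14.96%.
M((Mg₀.₅₅Fe₀.₄₅)CaSi₂O₆) = 230.740 g/mol, so wt% Mg = 13.368/230.740 × 100 = 5.79%.
14.96 − 5.79 = 9.17 pp.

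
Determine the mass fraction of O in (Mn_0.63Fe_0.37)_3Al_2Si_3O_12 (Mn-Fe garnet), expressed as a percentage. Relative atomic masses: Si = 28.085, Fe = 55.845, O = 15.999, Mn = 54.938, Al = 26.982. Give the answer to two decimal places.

M((Mn_0.63Fe_0.37)_3Al_2Si_3O_12) = 496.028 g/mol.
O contributes 12 × 15.999 = 191.988 g per mole.
191.988/496.028 = 0.3871 → 38.71%.

38.71 mass %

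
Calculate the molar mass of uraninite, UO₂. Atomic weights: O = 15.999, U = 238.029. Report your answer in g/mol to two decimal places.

270.03 g/mol

U: 1 × 238.029 = 238.0290
O: 2 × 15.999 = 31.9980
Summing the contributions gives the formula mass.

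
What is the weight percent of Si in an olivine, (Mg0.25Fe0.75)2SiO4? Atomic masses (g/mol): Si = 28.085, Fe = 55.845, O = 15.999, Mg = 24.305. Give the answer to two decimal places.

14.94 weight percent

Formula mass = 0.50×24.305 + 1.50×55.845 + 1×28.085 + 4×15.999 = 188.001 g/mol, of which 28.085 g is Si.
So Si makes up 28.085/188.001 = 0.1494 of the mass, i.e. 14.94%.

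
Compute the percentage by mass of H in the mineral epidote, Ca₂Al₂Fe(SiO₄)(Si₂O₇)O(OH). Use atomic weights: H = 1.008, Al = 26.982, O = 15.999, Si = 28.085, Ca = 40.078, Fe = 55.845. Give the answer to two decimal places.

0.21 weight percent

M(Ca₂Al₂Fe(SiO₄)(Si₂O₇)O(OH)) = 483.215 g/mol.
H contributes 1 × 1.008 = 1.008 g per mole.
1.008/483.215 = 0.0021 → 0.21%.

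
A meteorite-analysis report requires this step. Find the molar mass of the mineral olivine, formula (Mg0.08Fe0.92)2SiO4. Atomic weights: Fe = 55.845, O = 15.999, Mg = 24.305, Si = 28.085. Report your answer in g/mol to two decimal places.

The formula mass is the sum 0.16·24.305 + 1.84·55.845 + 1·28.085 + 4·15.999.

198.72 g/mol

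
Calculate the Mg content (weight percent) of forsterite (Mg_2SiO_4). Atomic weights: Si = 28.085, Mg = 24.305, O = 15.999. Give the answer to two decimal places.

34.55 weight percent

Formula mass = 2×24.305 + 1×28.085 + 4×15.999 = 140.691 g/mol, of which 48.610 g is Mg.
So Mg makes up 48.610/140.691 = 0.3455 of the mass, i.e. 34.55%.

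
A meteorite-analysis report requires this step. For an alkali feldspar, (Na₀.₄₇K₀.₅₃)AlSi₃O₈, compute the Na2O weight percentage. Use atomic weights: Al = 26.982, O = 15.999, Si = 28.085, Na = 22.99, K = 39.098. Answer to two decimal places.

5.38 wt%

M((Na₀.₄₇K₀.₅₃)AlSi₃O₈) = 270.756 g/mol; M(Na2O) = 61.979 g/mol.
Moles Na2O per formula unit = 0.47 Na ÷ 2 = 0.2350.
Na2O fraction = (0.2350 × 61.979) / 270.756 = 14.565/270.756 = 0.0538.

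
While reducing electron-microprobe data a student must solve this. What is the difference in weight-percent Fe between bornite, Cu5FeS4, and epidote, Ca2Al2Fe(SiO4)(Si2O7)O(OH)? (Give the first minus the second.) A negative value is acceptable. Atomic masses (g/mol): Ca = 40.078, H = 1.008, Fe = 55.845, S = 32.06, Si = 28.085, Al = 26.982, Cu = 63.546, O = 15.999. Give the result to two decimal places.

First mineral: 55.845 g Fe in 501.815 g formula = 11.13 wt% Fe.
Second mineral: 55.845 g Fe in 483.215 g formula = 11.56 wt% Fe.
11.13% − 11.56% gives a difference of -0.43 percentage points.

-0.43 percentage points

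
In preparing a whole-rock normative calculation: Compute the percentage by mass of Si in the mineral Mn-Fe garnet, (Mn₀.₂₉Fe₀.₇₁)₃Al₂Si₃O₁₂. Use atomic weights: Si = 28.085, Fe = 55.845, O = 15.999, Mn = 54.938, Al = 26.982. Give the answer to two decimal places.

Formula mass = 0.87*54.938 + 2.13*55.845 + 2*26.982 + 3*28.085 + 12*15.999 = 496.953 g/mol, of which 84.255 g is Si.
So Si makes up 84.255/496.953 = 0.1695 of the mass, i.e. 16.95%.

16.95 weight percent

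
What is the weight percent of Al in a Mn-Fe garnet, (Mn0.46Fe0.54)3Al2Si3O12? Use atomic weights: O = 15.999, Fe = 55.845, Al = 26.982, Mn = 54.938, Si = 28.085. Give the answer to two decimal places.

Formula mass = 1.38*54.938 + 1.62*55.845 + 2*26.982 + 3*28.085 + 12*15.999 = 496.490 g/mol, of which 53.964 g is Al.
So Al makes up 53.964/496.490 = 0.1087 of the mass, i.e. 10.87%.

10.87 mass %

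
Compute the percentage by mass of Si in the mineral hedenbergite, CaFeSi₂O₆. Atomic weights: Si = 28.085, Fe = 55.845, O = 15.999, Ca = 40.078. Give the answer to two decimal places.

22.64 weight percent

Formula mass = 1×40.078 + 1×55.845 + 2×28.085 + 6×15.999 = 248.087 g/mol, of which 56.170 g is Si.
So Si makes up 56.170/248.087 = 0.2264 of the mass, i.e. 22.64%.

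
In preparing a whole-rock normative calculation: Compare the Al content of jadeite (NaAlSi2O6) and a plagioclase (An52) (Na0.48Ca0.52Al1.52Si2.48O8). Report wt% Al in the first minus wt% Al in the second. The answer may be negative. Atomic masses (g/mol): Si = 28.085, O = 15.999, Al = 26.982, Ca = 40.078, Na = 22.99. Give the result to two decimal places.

First mineral: 26.982 g Al in 202.136 g formula = 13.35 wt% Al.
Second mineral: 41.013 g Al in 270.531 g formula = 15.16 wt% Al.
13.35% − 15.16% gives a difference of -1.81 percentage points.

-1.81 percentage points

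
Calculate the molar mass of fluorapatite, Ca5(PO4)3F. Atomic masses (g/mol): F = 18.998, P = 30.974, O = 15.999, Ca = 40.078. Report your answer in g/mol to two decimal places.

504.30 g/mol

The formula mass is the sum 5×40.078 + 3×30.974 + 12×15.999 + 1×18.998.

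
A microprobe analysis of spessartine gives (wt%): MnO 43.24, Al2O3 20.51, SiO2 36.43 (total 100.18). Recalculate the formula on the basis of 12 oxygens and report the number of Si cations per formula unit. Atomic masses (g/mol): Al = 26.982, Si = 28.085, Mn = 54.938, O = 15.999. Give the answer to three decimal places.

MnO: 43.24/70.937 = 0.60955 mol → 0.60955 mol Mn, 0.60955 mol O.
Al2O3: 20.51/101.961 = 0.20116 mol → 0.40232 mol Al, 0.60348 mol O.
SiO2: 36.43/60.083 = 0.60633 mol → 0.60633 mol Si, 1.21266 mol O.
Total oxygen = 2.42569 mol. Normalization factor = 12/2.42569 = 4.94705.
Si per 12 O = 0.60633 × 4.94705 = 3.000.

3.000 Si apfu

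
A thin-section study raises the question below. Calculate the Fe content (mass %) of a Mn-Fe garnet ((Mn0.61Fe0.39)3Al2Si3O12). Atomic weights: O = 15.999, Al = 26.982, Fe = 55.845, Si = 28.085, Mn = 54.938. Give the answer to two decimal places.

13.17 mass %

M((Mn0.61Fe0.39)3Al2Si3O12) = 496.082 g/mol.
Fe contributes 1.17 × 55.845 = 65.339 g per mole.
65.339/496.082 = 0.1317 → 13.17%.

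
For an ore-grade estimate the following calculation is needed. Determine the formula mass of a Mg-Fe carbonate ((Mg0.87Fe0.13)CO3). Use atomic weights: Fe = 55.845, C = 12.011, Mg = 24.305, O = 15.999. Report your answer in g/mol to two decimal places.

88.41 g/mol

M = 0.87·24.305 + 0.13·55.845 + 1·12.011 + 3·15.999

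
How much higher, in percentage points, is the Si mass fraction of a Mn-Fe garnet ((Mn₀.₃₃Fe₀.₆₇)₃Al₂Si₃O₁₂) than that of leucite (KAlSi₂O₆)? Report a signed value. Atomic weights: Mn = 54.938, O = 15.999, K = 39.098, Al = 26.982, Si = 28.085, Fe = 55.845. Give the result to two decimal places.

M((Mn₀.₃₃Fe₀.₆₇)₃Al₂Si₃O₁₂) = 496.844 g/mol, so wt% Si = 84.255/496.844 × 100 = 16.96%.
M(KAlSi₂O₆) = 218.244 g/mol, so wt% Si = 56.170/218.244 × 100 = 25.74%.
16.96 − 25.74 = -8.78 pp.

-8.78 percentage points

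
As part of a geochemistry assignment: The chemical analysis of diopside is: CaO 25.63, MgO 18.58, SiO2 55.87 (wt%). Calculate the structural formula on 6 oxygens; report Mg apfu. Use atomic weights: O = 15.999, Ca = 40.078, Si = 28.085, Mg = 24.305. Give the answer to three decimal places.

CaO: 25.63/56.077 = 0.45705 mol → 0.45705 mol Ca, 0.45705 mol O.
MgO: 18.58/40.304 = 0.46100 mol → 0.46100 mol Mg, 0.46100 mol O.
SiO2: 55.87/60.083 = 0.92988 mol → 0.92988 mol Si, 1.85976 mol O.
Total oxygen = 2.77781 mol. Normalization factor = 6/2.77781 = 2.15997.
Mg per 6 O = 0.46100 × 2.15997 = 0.996.

0.996 Mg apfu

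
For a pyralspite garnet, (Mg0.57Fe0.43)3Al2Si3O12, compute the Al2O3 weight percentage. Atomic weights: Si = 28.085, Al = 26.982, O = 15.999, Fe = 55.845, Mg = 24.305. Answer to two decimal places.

22.97 wt%

M((Mg0.57Fe0.43)3Al2Si3O12) = 443.809 g/mol; M(Al2O3) = 101.961 g/mol.
Moles Al2O3 per formula unit = 2 Al ÷ 2 = 1.0000.
Al2O3 fraction = (1.0000 × 101.961) / 443.809 = 101.961/443.809 = 0.2297.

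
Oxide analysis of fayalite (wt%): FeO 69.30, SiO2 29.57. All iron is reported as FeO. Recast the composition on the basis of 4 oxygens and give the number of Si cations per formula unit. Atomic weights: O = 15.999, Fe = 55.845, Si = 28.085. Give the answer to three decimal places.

69.30 wt% FeO ÷ 71.844 g/mol = 0.96459 mol, giving 0.96459 Fe and 0.96459 O.
29.57 wt% SiO2 ÷ 60.083 g/mol = 0.49215 mol, giving 0.49215 Si and 0.98430 O.
Oxygen sums to 1.94889; scaling by 4/1.94889 = 2.05245 puts the formula on 4 O.
Si: 0.49215 × 2.05245 = 1.010 atoms per formula unit.

1.010 Si apfu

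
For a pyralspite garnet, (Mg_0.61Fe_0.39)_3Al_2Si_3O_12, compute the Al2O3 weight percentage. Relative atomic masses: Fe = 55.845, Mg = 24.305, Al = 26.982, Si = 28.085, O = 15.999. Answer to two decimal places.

23.17 wt%

Molar mass of (Mg_0.61Fe_0.39)_3Al_2Si_3O_12 = 1.83*24.305 + 1.17*55.845 + 2*26.982 + 3*28.085 + 12*15.999 = 440.024 g/mol.
Each formula unit contains 2 Al, equivalent to 2/2 = 1.0000 mol Al2O3.
M(Al2O3) = 2×26.982 + 3×15.999 = 101.961 g/mol.
Mass of Al2O3 per formula unit = 1.0000 × 101.961 = 101.961 g.
Al2O3 wt% = 101.961 / 440.024 × 100 = 23.17%.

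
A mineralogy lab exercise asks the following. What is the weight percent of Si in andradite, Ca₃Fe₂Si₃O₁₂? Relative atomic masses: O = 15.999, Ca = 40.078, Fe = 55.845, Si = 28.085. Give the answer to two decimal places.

Molar mass of Ca₃Fe₂Si₃O₁₂: 3*40.078 + 2*55.845 + 3*28.085 + 12*15.999 = 508.167 g/mol.
Mass of Si per formula unit: 3 × 28.085 = 84.255 g.
Weight fraction Si = 84.255 / 508.167 = 0.1658.

16.58 wt%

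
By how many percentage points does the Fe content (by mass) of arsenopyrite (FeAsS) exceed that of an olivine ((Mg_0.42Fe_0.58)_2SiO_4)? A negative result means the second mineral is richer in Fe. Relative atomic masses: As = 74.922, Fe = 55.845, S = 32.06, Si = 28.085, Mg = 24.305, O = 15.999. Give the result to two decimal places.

-2.24 percentage points

Fe in FeAsS: molar mass 162.827 g/mol; 1×55.845 = 55.845 g → 34.30 wt%.
Fe in (Mg_0.42Fe_0.58)_2SiO_4: molar mass 177.277 g/mol; 1.16×55.845 = 64.780 g → 36.54 wt%.
Difference = 34.30 − 36.54 = -2.24 percentage points.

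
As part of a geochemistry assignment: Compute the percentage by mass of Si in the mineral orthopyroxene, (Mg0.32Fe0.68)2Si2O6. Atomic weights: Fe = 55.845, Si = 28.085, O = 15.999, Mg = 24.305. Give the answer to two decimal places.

23.05 wt%

Molar mass of (Mg0.32Fe0.68)2Si2O6: 0.64*24.305 + 1.36*55.845 + 2*28.085 + 6*15.999 = 243.668 g/mol.
Mass of Si per formula unit: 2 × 28.085 = 56.170 g.
Weight fraction Si = 56.170 / 243.668 = 0.2305.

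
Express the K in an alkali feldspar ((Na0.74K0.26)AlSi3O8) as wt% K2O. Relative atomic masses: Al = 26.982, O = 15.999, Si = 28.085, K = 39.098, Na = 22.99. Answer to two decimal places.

4.60 wt%

M((Na0.74K0.26)AlSi3O8) = 266.407 g/mol; M(K2O) = 94.195 g/mol.
Moles K2O per formula unit = 0.26 K ÷ 2 = 0.1300.
K2O fraction = (0.1300 × 94.195) / 266.407 = 12.245/266.407 = 0.0460.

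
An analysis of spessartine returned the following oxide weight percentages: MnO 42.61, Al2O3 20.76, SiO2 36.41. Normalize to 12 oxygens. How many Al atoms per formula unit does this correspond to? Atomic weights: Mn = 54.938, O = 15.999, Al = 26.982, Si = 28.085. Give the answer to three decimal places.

2.016 Al apfu

MnO (M=70.937): mol = 0.60067; Mn = 0.60067, O = 0.60067.
Al2O3 (M=101.961): mol = 0.20361; Al = 0.40722, O = 0.61083.
SiO2 (M=60.083): mol = 0.60600; Si = 0.60600, O = 1.21200.
ΣO = 2.42350; factor = 12/ΣO = 4.95152.
Al apfu = 0.40722 × 4.95152 = 2.016.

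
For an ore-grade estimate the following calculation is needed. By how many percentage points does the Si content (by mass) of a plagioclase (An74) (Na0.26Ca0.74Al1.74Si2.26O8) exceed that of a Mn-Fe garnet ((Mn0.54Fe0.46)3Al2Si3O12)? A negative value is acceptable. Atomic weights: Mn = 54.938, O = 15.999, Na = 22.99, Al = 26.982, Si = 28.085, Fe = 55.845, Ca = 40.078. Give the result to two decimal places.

M(Na0.26Ca0.74Al1.74Si2.26O8) = 274.048 g/mol, so wt% Si = 63.472/274.048 × 100 = 23.16%.
M((Mn0.54Fe0.46)3Al2Si3O12) = 496.273 g/mol, so wt% Si = 84.255/496.273 × 100 = 16.98%.
23.16 − 16.98 = 6.18 pp.

6.18 percentage points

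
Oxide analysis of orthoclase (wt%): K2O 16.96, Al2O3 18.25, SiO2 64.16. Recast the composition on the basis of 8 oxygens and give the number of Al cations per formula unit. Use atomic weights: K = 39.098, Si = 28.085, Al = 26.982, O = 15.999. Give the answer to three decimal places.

1.004 Al apfu

K2O: 16.96/94.195 = 0.18005 mol → 0.36010 mol K, 0.18005 mol O.
Al2O3: 18.25/101.961 = 0.17899 mol → 0.35798 mol Al, 0.53697 mol O.
SiO2: 64.16/60.083 = 1.06786 mol → 1.06786 mol Si, 2.13572 mol O.
Total oxygen = 2.85274 mol. Normalization factor = 8/2.85274 = 2.80432.
Al per 8 O = 0.35798 × 2.80432 = 1.004.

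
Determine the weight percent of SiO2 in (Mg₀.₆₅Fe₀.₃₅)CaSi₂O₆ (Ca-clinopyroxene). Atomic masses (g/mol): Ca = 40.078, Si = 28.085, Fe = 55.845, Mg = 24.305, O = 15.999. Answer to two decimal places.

Molar mass of (Mg₀.₆₅Fe₀.₃₅)CaSi₂O₆ = 0.65*24.305 + 0.35*55.845 + 1*40.078 + 2*28.085 + 6*15.999 = 227.586 g/mol.
Each formula unit contains 2 Si, equivalent to 2/1 = 2.0000 mol SiO2.
M(SiO2) = 1×28.085 + 2×15.999 = 60.083 g/mol.
Mass of SiO2 per formula unit = 2.0000 × 60.083 = 120.166 g.
SiO2 wt% = 120.166 / 227.586 × 100 = 52.80%.

52.80 wt%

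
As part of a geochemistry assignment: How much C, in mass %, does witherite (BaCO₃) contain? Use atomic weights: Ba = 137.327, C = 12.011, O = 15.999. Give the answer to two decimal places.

6.09 mass %

M(BaCO₃) = 197.335 g/mol.
C contributes 1 × 12.011 = 12.011 g per mole.
12.011/197.335 = 0.0609 → 6.09%.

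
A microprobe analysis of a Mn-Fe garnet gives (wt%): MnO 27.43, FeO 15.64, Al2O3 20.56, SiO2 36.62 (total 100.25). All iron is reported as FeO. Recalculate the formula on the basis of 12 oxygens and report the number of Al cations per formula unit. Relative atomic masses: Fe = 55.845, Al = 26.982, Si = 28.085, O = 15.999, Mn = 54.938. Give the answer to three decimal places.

MnO (M=70.937): mol = 0.38668; Mn = 0.38668, O = 0.38668.
FeO (M=71.844): mol = 0.21769; Fe = 0.21769, O = 0.21769.
Al2O3 (M=101.961): mol = 0.20165; Al = 0.40330, O = 0.60495.
SiO2 (M=60.083): mol = 0.60949; Si = 0.60949, O = 1.21898.
ΣO = 2.42830; factor = 12/ΣO = 4.94173.
Al apfu = 0.40330 × 4.94173 = 1.993.

1.993 Al apfu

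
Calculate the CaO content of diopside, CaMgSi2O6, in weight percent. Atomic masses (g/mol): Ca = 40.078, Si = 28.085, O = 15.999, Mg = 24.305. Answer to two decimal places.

25.90 wt%

M(CaMgSi2O6) = 216.547 g/mol; M(CaO) = 56.077 g/mol.
Moles CaO per formula unit = 1 Ca ÷ 1 = 1.0000.
CaO fraction = (1.0000 × 56.077) / 216.547 = 56.077/216.547 = 0.2590.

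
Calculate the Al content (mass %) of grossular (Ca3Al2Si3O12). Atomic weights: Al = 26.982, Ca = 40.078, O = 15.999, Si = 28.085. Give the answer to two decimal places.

11.98 mass %

Molar mass of Ca3Al2Si3O12: 3*40.078 + 2*26.982 + 3*28.085 + 12*15.999 = 450.441 g/mol.
Mass of Al per formula unit: 2 × 26.982 = 53.964 g.
Weight fraction Al = 53.964 / 450.441 = 0.1198.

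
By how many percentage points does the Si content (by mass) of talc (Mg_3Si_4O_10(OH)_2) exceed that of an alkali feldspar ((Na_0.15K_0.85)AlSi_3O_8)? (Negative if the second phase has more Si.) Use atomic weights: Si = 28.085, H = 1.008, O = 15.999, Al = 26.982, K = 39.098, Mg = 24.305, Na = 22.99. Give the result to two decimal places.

M(Mg_3Si_4O_10(OH)_2) = 379.259 g/mol, so wt% Si = 112.340/379.259 × 100 = 29.62%.
M((Na_0.15K_0.85)AlSi_3O_8) = 275.911 g/mol, so wt% Si = 84.255/275.911 × 100 = 30.54%.
29.62 − 30.54 = -0.92 pp.

-0.92 percentage points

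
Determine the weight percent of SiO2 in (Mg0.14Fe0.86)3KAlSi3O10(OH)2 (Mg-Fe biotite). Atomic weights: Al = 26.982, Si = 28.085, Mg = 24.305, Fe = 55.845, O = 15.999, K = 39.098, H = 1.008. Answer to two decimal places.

36.15 wt%

Molar mass of (Mg0.14Fe0.86)3KAlSi3O10(OH)2 = 0.42×24.305 + 2.58×55.845 + 1×39.098 + 1×26.982 + 3×28.085 + 12×15.999 + 2×1.008 = 498.627 g/mol.
Each formula unit contains 3 Si, equivalent to 3/1 = 3.0000 mol SiO2.
M(SiO2) = 1×28.085 + 2×15.999 = 60.083 g/mol.
Mass of SiO2 per formula unit = 3.0000 × 60.083 = 180.249 g.
SiO2 wt% = 180.249 / 498.627 × 100 = 36.15%.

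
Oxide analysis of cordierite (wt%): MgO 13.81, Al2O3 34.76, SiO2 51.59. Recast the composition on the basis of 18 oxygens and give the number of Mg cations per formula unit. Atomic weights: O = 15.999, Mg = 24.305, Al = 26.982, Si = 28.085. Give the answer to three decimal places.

2.001 Mg apfu

MgO (M=40.304): mol = 0.34265; Mg = 0.34265, O = 0.34265.
Al2O3 (M=101.961): mol = 0.34091; Al = 0.68182, O = 1.02273.
SiO2 (M=60.083): mol = 0.85865; Si = 0.85865, O = 1.71730.
ΣO = 3.08268; factor = 18/ΣO = 5.83908.
Mg apfu = 0.34265 × 5.83908 = 2.001.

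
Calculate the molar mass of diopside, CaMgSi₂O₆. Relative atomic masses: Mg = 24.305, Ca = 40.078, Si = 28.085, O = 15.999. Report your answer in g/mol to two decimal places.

216.55 g/mol

Ca: 1 × 40.078 = 40.0780
Mg: 1 × 24.305 = 24.3050
Si: 2 × 28.085 = 56.1700
O: 6 × 15.999 = 95.9940
Summing the contributions gives the formula mass.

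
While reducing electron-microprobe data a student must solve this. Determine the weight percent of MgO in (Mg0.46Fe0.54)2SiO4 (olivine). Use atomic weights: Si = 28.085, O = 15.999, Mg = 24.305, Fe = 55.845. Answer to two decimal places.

Formula mass = 174.754 g/mol.
0.92 Mg → 0.9200 mol MgO per formula unit; M(MgO) = 40.304, so MgO mass = 37.080 g.
37.080/174.754 × 100 = 21.22 wt%.

21.22 wt%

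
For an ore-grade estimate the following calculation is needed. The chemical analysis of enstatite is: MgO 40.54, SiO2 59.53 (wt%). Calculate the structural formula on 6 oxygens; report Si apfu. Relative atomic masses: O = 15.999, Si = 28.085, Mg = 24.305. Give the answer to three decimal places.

1.990 Si apfu

MgO (M=40.304): mol = 1.00586; Mg = 1.00586, O = 1.00586.
SiO2 (M=60.083): mol = 0.99080; Si = 0.99080, O = 1.98160.
ΣO = 2.98746; factor = 6/ΣO = 2.00840.
Si apfu = 0.99080 × 2.00840 = 1.990.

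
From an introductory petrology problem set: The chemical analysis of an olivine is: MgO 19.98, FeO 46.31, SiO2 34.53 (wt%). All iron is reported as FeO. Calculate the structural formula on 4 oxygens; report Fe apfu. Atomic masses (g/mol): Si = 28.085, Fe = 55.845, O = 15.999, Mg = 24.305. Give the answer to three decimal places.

MgO (M=40.304): mol = 0.49573; Mg = 0.49573, O = 0.49573.
FeO (M=71.844): mol = 0.64459; Fe = 0.64459, O = 0.64459.
SiO2 (M=60.083): mol = 0.57470; Si = 0.57470, O = 1.14940.
ΣO = 2.28972; factor = 4/ΣO = 1.74694.
Fe apfu = 0.64459 × 1.74694 = 1.126.

1.126 Fe apfu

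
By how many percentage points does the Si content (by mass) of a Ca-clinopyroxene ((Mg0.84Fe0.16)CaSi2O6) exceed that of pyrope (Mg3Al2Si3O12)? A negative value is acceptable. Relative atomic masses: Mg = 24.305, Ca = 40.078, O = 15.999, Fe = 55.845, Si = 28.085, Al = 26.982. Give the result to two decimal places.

First mineral: 56.170 g Si in 221.593 g formula = 25.35 wt% Si.
Second mineral: 84.255 g Si in 403.122 g formula = 20.90 wt% Si.
25.35% − 20.90% gives a difference of 4.45 percentage points.

4.45 percentage points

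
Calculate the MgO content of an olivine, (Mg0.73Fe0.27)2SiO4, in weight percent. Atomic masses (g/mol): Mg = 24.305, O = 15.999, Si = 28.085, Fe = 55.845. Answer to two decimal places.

37.31 wt%

M((Mg0.73Fe0.27)2SiO4) = 157.723 g/mol; M(MgO) = 40.304 g/mol.
Moles MgO per formula unit = 1.46 Mg ÷ 1 = 1.4600.
MgO fraction = (1.4600 × 40.304) / 157.723 = 58.844/157.723 = 0.3731.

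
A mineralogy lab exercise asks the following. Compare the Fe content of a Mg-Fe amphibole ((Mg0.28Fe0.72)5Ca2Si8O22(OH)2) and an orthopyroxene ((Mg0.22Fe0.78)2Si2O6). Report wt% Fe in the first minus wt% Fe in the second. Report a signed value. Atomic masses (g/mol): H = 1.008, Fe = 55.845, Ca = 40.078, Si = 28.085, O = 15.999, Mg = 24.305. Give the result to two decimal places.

First mineral: 201.042 g Fe in 925.897 g formula = 21.71 wt% Fe.
Second mineral: 87.118 g Fe in 249.976 g formula = 34.85 wt% Fe.
21.71% − 34.85% gives a difference of -13.14 percentage points.

-13.14 percentage points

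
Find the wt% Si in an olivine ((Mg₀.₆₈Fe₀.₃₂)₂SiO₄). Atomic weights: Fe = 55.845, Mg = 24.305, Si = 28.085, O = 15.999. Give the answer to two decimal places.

17.46 wt%

Molar mass of (Mg₀.₆₈Fe₀.₃₂)₂SiO₄: 1.36*24.305 + 0.64*55.845 + 1*28.085 + 4*15.999 = 160.877 g/mol.
Mass of Si per formula unit: 1 × 28.085 = 28.085 g.
Weight fraction Si = 28.085 / 160.877 = 0.1746.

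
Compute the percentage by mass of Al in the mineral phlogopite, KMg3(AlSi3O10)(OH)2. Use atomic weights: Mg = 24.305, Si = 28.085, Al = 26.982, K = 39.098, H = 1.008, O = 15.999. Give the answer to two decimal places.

M(KMg3(AlSi3O10)(OH)2) = 417.254 g/mol.
Al contributes 1 × 26.982 = 26.982 g per mole.
26.982/417.254 = 0.0647 → 6.47%.

6.47 weight percent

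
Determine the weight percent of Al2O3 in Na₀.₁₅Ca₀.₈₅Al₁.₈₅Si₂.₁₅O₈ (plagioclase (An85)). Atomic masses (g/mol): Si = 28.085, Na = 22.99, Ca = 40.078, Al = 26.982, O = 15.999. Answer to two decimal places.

Formula mass = 275.806 g/mol.
1.85 Al → 0.9250 mol Al2O3 per formula unit; M(Al2O3) = 101.961, so Al2O3 mass = 94.314 g.
94.314/275.806 × 100 = 34.20 wt%.

34.20 wt%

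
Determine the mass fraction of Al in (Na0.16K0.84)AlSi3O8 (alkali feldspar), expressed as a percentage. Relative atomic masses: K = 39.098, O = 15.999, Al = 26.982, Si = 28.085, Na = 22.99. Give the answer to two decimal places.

9.78 wt%

M((Na0.16K0.84)AlSi3O8) = 275.750 g/mol.
Al contributes 1 × 26.982 = 26.982 g per mole.
26.982/275.750 = 0.0978 → 9.78%.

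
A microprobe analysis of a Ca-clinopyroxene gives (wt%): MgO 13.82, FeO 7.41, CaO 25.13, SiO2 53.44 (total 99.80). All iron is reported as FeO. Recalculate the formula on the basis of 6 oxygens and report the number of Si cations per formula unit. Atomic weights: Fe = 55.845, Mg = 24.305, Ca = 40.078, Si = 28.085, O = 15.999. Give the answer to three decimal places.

MgO (M=40.304): mol = 0.34289; Mg = 0.34289, O = 0.34289.
FeO (M=71.844): mol = 0.10314; Fe = 0.10314, O = 0.10314.
CaO (M=56.077): mol = 0.44813; Ca = 0.44813, O = 0.44813.
SiO2 (M=60.083): mol = 0.88944; Si = 0.88944, O = 1.77888.
ΣO = 2.67304; factor = 6/ΣO = 2.24464.
Si apfu = 0.88944 × 2.24464 = 1.996.

1.996 Si apfu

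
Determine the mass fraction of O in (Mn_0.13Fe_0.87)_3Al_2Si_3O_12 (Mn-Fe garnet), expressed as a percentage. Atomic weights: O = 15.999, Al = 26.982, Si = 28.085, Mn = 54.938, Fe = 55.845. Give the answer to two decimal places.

M((Mn_0.13Fe_0.87)_3Al_2Si_3O_12) = 497.388 g/mol.
O contributes 12 × 15.999 = 191.988 g per mole.
191.988/497.388 = 0.3860 → 38.60%.

38.60 weight percent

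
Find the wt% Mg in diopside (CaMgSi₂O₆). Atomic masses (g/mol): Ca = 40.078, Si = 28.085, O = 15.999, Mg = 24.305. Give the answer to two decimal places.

11.22 mass %

Formula mass = 1×40.078 + 1×24.305 + 2×28.085 + 6×15.999 = 216.547 g/mol, of which 24.305 g is Mg.
So Mg makes up 24.305/216.547 = 0.1122 of the mass, i.e. 11.22%.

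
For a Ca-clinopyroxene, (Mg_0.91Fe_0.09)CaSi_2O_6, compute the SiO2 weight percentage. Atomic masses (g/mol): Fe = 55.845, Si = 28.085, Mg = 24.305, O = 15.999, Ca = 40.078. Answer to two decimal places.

Molar mass of (Mg_0.91Fe_0.09)CaSi_2O_6 = 0.91·24.305 + 0.09·55.845 + 1·40.078 + 2·28.085 + 6·15.999 = 219.386 g/mol.
Each formula unit contains 2 Si, equivalent to 2/1 = 2.0000 mol SiO2.
M(SiO2) = 1×28.085 + 2×15.999 = 60.083 g/mol.
Mass of SiO2 per formula unit = 2.0000 × 60.083 = 120.166 g.
SiO2 wt% = 120.166 / 219.386 × 100 = 54.77%.

54.77 wt%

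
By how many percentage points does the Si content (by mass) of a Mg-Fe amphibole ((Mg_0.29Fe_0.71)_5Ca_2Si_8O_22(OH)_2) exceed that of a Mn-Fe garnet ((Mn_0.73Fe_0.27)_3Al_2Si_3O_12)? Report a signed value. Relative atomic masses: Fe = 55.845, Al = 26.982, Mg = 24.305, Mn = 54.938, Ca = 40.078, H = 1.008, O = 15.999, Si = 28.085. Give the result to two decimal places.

M((Mg_0.29Fe_0.71)_5Ca_2Si_8O_22(OH)_2) = 924.320 g/mol, so wt% Si = 224.680/924.320 × 100 = 24.31%.
M((Mn_0.73Fe_0.27)_3Al_2Si_3O_12) = 495.756 g/mol, so wt% Si = 84.255/495.756 × 100 = 17.00%.
24.31 − 17.00 = 7.31 pp.

7.31 percentage points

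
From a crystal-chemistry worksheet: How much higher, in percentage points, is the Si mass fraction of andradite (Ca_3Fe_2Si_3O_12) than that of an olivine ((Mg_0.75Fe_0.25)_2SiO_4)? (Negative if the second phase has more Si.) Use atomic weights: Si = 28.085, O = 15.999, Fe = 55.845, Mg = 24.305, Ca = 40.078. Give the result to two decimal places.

M(Ca_3Fe_2Si_3O_12) = 508.167 g/mol, so wt% Si = 84.255/508.167 × 100 = 16.58%.
M((Mg_0.75Fe_0.25)_2SiO_4) = 156.461 g/mol, so wt% Si = 28.085/156.461 × 100 = 17.95%.
16.58 − 17.95 = -1.37 pp.

-1.37 percentage points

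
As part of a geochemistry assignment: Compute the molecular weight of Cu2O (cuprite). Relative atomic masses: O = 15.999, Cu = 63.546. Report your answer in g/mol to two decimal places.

M = 2(63.546) + 1(15.999)

143.09 g/mol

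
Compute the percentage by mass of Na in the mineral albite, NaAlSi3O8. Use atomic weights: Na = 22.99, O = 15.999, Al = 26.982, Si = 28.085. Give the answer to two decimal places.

8.77 weight percent

Formula mass = 1·22.99 + 1·26.982 + 3·28.085 + 8·15.999 = 262.219 g/mol, of which 22.990 g is Na.
So Na makes up 22.990/262.219 = 0.0877 of the mass, i.e. 8.77%.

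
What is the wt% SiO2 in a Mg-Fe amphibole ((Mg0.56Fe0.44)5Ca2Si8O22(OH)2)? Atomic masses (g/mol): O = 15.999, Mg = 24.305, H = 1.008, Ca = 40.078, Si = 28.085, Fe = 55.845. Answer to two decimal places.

54.51 wt%

Molar mass of (Mg0.56Fe0.44)5Ca2Si8O22(OH)2 = 2.80×24.305 + 2.20×55.845 + 2×40.078 + 8×28.085 + 24×15.999 + 2×1.008 = 881.741 g/mol.
Each formula unit contains 8 Si, equivalent to 8/1 = 8.0000 mol SiO2.
M(SiO2) = 1×28.085 + 2×15.999 = 60.083 g/mol.
Mass of SiO2 per formula unit = 8.0000 × 60.083 = 480.664 g.
SiO2 wt% = 480.664 / 881.741 × 100 = 54.51%.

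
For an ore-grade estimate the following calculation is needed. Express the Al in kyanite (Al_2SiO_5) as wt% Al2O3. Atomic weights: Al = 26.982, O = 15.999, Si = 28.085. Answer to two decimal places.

Molar mass of Al_2SiO_5 = 2×26.982 + 1×28.085 + 5×15.999 = 162.044 g/mol.
Each formula unit contains 2 Al, equivalent to 2/2 = 1.0000 mol Al2O3.
M(Al2O3) = 2×26.982 + 3×15.999 = 101.961 g/mol.
Mass of Al2O3 per formula unit = 1.0000 × 101.961 = 101.961 g.
Al2O3 wt% = 101.961 / 162.044 × 100 = 62.92%.

62.92 wt%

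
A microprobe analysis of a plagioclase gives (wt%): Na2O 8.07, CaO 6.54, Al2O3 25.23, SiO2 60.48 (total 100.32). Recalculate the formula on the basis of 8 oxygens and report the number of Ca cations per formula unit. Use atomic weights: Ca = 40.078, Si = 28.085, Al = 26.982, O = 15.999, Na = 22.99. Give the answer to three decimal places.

0.311 Ca apfu

Na2O (M=61.979): mol = 0.13021; Na = 0.26042, O = 0.13021.
CaO (M=56.077): mol = 0.11663; Ca = 0.11663, O = 0.11663.
Al2O3 (M=101.961): mol = 0.24745; Al = 0.49490, O = 0.74235.
SiO2 (M=60.083): mol = 1.00661; Si = 1.00661, O = 2.01322.
ΣO = 3.00241; factor = 8/ΣO = 2.66453.
Ca apfu = 0.11663 × 2.66453 = 0.311.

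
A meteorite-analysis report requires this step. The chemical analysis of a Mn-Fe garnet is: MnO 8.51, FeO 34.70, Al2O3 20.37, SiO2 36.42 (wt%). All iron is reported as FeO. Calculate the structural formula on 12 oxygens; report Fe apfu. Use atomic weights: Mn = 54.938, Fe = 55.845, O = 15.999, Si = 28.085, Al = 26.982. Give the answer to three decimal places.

8.51 wt% MnO ÷ 70.937 g/mol = 0.11997 mol, giving 0.11997 Mn and 0.11997 O.
34.70 wt% FeO ÷ 71.844 g/mol = 0.48299 mol, giving 0.48299 Fe and 0.48299 O.
20.37 wt% Al2O3 ÷ 101.961 g/mol = 0.19978 mol, giving 0.39956 Al and 0.59934 O.
36.42 wt% SiO2 ÷ 60.083 g/mol = 0.60616 mol, giving 0.60616 Si and 1.21232 O.
Oxygen sums to 2.41462; scaling by 12/2.41462 = 4.96973 puts the formula on 12 O.
Fe: 0.48299 × 4.96973 = 2.400 atoms per formula unit.

2.400 Fe apfu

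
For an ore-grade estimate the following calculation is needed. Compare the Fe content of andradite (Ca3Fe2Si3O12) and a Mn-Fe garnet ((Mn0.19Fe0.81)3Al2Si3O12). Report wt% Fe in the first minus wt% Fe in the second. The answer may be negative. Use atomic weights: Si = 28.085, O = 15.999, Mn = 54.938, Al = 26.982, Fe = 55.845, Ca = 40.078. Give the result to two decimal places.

Fe in Ca3Fe2Si3O12: molar mass 508.167 g/mol; 2×55.845 = 111.690 g → 21.98 wt%.
Fe in (Mn0.19Fe0.81)3Al2Si3O12: molar mass 497.225 g/mol; 2.43×55.845 = 135.703 g → 27.29 wt%.
Difference = 21.98 − 27.29 = -5.31 percentage points.

-5.31 percentage points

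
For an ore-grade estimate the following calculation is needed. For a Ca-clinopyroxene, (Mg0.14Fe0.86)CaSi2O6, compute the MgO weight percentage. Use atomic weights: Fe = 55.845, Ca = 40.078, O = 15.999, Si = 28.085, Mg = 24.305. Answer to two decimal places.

2.32 wt%

Molar mass of (Mg0.14Fe0.86)CaSi2O6 = 0.14×24.305 + 0.86×55.845 + 1×40.078 + 2×28.085 + 6×15.999 = 243.671 g/mol.
Each formula unit contains 0.14 Mg, equivalent to 0.14/1 = 0.1400 mol MgO.
M(MgO) = 1×24.305 + 1×15.999 = 40.304 g/mol.
Mass of MgO per formula unit = 0.1400 × 40.304 = 5.643 g.
MgO wt% = 5.643 / 243.671 × 100 = 2.32%.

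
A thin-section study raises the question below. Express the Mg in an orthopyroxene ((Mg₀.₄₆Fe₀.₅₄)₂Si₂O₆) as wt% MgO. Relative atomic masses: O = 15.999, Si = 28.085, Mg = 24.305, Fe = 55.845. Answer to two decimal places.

M((Mg₀.₄₆Fe₀.₅₄)₂Si₂O₆) = 234.837 g/mol; M(MgO) = 40.304 g/mol.
Moles MgO per formula unit = 0.92 Mg ÷ 1 = 0.9200.
MgO fraction = (0.9200 × 40.304) / 234.837 = 37.080/234.837 = 0.1579.

15.79 wt%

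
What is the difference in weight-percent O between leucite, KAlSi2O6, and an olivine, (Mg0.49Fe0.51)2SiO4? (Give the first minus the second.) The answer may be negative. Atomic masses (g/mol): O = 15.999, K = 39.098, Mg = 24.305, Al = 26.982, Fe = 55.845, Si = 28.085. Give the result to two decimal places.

6.96 percentage points

O in KAlSi2O6: molar mass 218.244 g/mol; 6×15.999 = 95.994 g → 43.98 wt%.
O in (Mg0.49Fe0.51)2SiO4: molar mass 172.862 g/mol; 4×15.999 = 63.996 g → 37.02 wt%.
Difference = 43.98 − 37.02 = 6.96 percentage points.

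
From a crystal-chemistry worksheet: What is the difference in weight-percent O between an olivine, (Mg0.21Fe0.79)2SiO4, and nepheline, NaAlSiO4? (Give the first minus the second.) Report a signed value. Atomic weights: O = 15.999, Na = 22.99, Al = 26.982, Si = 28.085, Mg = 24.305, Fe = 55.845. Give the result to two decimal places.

M((Mg0.21Fe0.79)2SiO4) = 190.524 g/mol, so wt% O = 63.996/190.524 × 100 = 33.59%.
M(NaAlSiO4) = 142.053 g/mol, so wt% O = 63.996/142.053 × 100 = 45.05%.
33.59 − 45.05 = -11.46 pp.

-11.46 percentage points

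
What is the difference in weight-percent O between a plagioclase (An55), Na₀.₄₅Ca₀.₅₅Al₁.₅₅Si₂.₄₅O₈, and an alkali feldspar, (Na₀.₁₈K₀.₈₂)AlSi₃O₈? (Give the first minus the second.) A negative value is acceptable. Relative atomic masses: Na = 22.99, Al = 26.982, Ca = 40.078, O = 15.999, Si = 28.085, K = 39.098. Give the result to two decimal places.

0.76 percentage points

O in Na₀.₄₅Ca₀.₅₅Al₁.₅₅Si₂.₄₅O₈: molar mass 271.011 g/mol; 8×15.999 = 127.992 g → 47.23 wt%.
O in (Na₀.₁₈K₀.₈₂)AlSi₃O₈: molar mass 275.428 g/mol; 8×15.999 = 127.992 g → 46.47 wt%.
Difference = 47.23 − 46.47 = 0.76 percentage points.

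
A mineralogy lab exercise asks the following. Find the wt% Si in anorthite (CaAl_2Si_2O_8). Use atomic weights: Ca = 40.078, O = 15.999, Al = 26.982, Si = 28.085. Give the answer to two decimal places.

M(CaAl_2Si_2O_8) = 278.204 g/mol.
Si contributes 2 × 28.085 = 56.170 g per mole.
56.170/278.204 = 0.2019 → 20.19%.

20.19 weight percent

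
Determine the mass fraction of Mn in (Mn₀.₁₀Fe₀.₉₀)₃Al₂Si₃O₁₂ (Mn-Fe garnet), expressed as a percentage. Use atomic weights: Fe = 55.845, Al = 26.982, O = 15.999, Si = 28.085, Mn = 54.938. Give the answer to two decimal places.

M((Mn₀.₁₀Fe₀.₉₀)₃Al₂Si₃O₁₂) = 497.470 g/mol.
Mn contributes 0.30 × 54.938 = 16.481 g per mole.
16.481/497.470 = 0.0331 → 3.31%.

3.31 mass %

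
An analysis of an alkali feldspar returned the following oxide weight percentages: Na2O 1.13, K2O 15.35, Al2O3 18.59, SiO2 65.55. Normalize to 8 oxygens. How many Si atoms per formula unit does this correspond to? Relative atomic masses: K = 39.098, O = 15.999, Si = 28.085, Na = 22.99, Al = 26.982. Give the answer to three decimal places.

Na2O: 1.13/61.979 = 0.01823 mol → 0.03646 mol Na, 0.01823 mol O.
K2O: 15.35/94.195 = 0.16296 mol → 0.32592 mol K, 0.16296 mol O.
Al2O3: 18.59/101.961 = 0.18232 mol → 0.36464 mol Al, 0.54696 mol O.
SiO2: 65.55/60.083 = 1.09099 mol → 1.09099 mol Si, 2.18198 mol O.
Total oxygen = 2.91013 mol. Normalization factor = 8/2.91013 = 2.74902.
Si per 8 O = 1.09099 × 2.74902 = 2.999.

2.999 Si apfu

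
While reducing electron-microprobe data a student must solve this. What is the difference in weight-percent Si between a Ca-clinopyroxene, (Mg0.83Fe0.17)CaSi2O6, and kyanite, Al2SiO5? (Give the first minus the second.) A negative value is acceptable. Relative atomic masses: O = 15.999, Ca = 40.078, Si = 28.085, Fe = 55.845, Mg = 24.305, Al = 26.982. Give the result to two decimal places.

M((Mg0.83Fe0.17)CaSi2O6) = 221.909 g/mol, so wt% Si = 56.170/221.909 × 100 = 25.31%.
M(Al2SiO5) = 162.044 g/mol, so wt% Si = 28.085/162.044 × 100 = 17.33%.
25.31 − 17.33 = 7.98 pp.

7.98 percentage points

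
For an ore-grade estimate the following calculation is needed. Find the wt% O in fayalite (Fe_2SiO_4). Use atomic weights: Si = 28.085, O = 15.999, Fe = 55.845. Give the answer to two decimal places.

31.41 mass %

Molar mass of Fe_2SiO_4: 2·55.845 + 1·28.085 + 4·15.999 = 203.771 g/mol.
Mass of O per formula unit: 4 × 15.999 = 63.996 g.
Weight fraction O = 63.996 / 203.771 = 0.3141.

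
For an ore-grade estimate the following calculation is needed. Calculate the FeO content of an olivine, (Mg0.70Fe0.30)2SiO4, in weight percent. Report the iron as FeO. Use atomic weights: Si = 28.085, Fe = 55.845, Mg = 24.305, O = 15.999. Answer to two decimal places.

27.01 wt%

M((Mg0.70Fe0.30)2SiO4) = 159.615 g/mol; M(FeO) = 71.844 g/mol.
Moles FeO per formula unit = 0.60 Fe ÷ 1 = 0.6000.
FeO fraction = (0.6000 × 71.844) / 159.615 = 43.106/159.615 = 0.2701.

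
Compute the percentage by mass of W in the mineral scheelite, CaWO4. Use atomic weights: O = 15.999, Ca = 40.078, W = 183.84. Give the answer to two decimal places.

Molar mass of CaWO4: 1·40.078 + 1·183.84 + 4·15.999 = 287.914 g/mol.
Mass of W per formula unit: 1 × 183.84 = 183.840 g.
Weight fraction W = 183.840 / 287.914 = 0.6385.

63.85 mass %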